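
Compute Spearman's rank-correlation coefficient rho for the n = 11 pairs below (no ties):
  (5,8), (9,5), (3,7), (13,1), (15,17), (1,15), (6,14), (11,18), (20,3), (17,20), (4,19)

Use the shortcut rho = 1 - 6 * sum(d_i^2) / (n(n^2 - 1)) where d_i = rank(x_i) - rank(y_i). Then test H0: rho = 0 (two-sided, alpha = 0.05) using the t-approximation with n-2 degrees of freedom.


Step 1: Rank x and y separately (midranks; no ties here).
rank(x): 5->4, 9->6, 3->2, 13->8, 15->9, 1->1, 6->5, 11->7, 20->11, 17->10, 4->3
rank(y): 8->5, 5->3, 7->4, 1->1, 17->8, 15->7, 14->6, 18->9, 3->2, 20->11, 19->10
Step 2: d_i = R_x(i) - R_y(i); compute d_i^2.
  (4-5)^2=1, (6-3)^2=9, (2-4)^2=4, (8-1)^2=49, (9-8)^2=1, (1-7)^2=36, (5-6)^2=1, (7-9)^2=4, (11-2)^2=81, (10-11)^2=1, (3-10)^2=49
sum(d^2) = 236.
Step 3: rho = 1 - 6*236 / (11*(11^2 - 1)) = 1 - 1416/1320 = -0.072727.
Step 4: Under H0, t = rho * sqrt((n-2)/(1-rho^2)) = -0.2188 ~ t(9).
Step 5: Two-sided p-value from the t-distribution with 9 df = 0.831716.
Step 6: alpha = 0.05. fail to reject H0.

rho = -0.0727, p = 0.831716, fail to reject H0 at alpha = 0.05.


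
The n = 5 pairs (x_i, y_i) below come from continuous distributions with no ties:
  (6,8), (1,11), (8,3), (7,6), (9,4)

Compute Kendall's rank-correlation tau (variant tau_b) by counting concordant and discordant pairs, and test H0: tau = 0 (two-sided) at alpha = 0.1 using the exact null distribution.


Step 1: Enumerate the 10 unordered pairs (i,j) with i<j and classify each by sign(x_j-x_i) * sign(y_j-y_i).
  (1,2):dx=-5,dy=+3->D; (1,3):dx=+2,dy=-5->D; (1,4):dx=+1,dy=-2->D; (1,5):dx=+3,dy=-4->D
  (2,3):dx=+7,dy=-8->D; (2,4):dx=+6,dy=-5->D; (2,5):dx=+8,dy=-7->D; (3,4):dx=-1,dy=+3->D
  (3,5):dx=+1,dy=+1->C; (4,5):dx=+2,dy=-2->D
Step 2: C = 1, D = 9, total pairs = 10.
Step 3: tau = (C - D)/(n(n-1)/2) = (1 - 9)/10 = -0.800000.
Step 4: Exact two-sided p-value (enumerate n! = 120 permutations of y under H0): p = 0.083333.
Step 5: alpha = 0.1. reject H0.

tau_b = -0.8000 (C=1, D=9), p = 0.083333, reject H0.


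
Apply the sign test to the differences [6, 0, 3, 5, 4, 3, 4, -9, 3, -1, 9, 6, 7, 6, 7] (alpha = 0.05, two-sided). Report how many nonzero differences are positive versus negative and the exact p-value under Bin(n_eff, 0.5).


Step 1: Discard zero differences. Original n = 15; n_eff = number of nonzero differences = 14.
Nonzero differences (with sign): +6, +3, +5, +4, +3, +4, -9, +3, -1, +9, +6, +7, +6, +7
Step 2: Count signs: positive = 12, negative = 2.
Step 3: Under H0: P(positive) = 0.5, so the number of positives S ~ Bin(14, 0.5).
Step 4: Two-sided exact p-value = sum of Bin(14,0.5) probabilities at or below the observed probability = 0.012939.
Step 5: alpha = 0.05. reject H0.

n_eff = 14, pos = 12, neg = 2, p = 0.012939, reject H0.


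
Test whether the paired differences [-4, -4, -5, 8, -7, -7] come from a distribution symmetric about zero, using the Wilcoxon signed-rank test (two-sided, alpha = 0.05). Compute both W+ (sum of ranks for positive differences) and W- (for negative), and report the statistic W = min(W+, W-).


Step 1: Drop any zero differences (none here) and take |d_i|.
|d| = [4, 4, 5, 8, 7, 7]
Step 2: Midrank |d_i| (ties get averaged ranks).
ranks: |4|->1.5, |4|->1.5, |5|->3, |8|->6, |7|->4.5, |7|->4.5
Step 3: Attach original signs; sum ranks with positive sign and with negative sign.
W+ = 6 = 6
W- = 1.5 + 1.5 + 3 + 4.5 + 4.5 = 15
(Check: W+ + W- = 21 should equal n(n+1)/2 = 21.)
Step 4: Test statistic W = min(W+, W-) = 6.
Step 5: Ties in |d|, so use the tie-corrected normal approximation.
        E[W] = n(n+1)/4 = 6*7/4 = 10.5.
        Tie groups: |d|=4 (t=2), |d|=7 (t=2); sum(t^3 - t) = 12.
        Var[W] = n(n+1)(2n+1)/24 - sum(t^3-t)/48 = 546/24 - 12/48 = 22.5.
        z = (W - E[W]) / sqrt(Var[W]) = (6 - 10.5) / 4.7434 = -0.9487.
        Two-sided p = 2*Phi(z) = 0.342782.
Step 6: alpha = 0.05. fail to reject H0.

W+ = 6, W- = 15, W = min = 6, p = 0.342782, fail to reject H0.


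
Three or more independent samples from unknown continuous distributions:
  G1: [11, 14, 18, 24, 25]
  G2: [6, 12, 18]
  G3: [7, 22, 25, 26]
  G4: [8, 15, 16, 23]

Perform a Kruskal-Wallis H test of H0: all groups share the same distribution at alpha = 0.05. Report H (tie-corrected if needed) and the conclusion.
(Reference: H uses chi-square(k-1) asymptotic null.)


Step 1: Combine all N = 16 observations and assign midranks.
sorted (value, group, rank): (6,G2,1), (7,G3,2), (8,G4,3), (11,G1,4), (12,G2,5), (14,G1,6), (15,G4,7), (16,G4,8), (18,G1,9.5), (18,G2,9.5), (22,G3,11), (23,G4,12), (24,G1,13), (25,G1,14.5), (25,G3,14.5), (26,G3,16)
Step 2: Sum ranks within each group.
R_1 = 47 (n_1 = 5)
R_2 = 15.5 (n_2 = 3)
R_3 = 43.5 (n_3 = 4)
R_4 = 30 (n_4 = 4)
Step 3: H = 12/(N(N+1)) * sum(R_i^2/n_i) - 3(N+1)
     = 12/(16*17) * (47^2/5 + 15.5^2/3 + 43.5^2/4 + 30^2/4) - 3*17
     = 0.044118 * 1219.95 - 51
     = 2.821140.
Step 4: Ties present; correction factor C = 1 - 12/(16^3 - 16) = 0.997059. Corrected H = 2.821140 / 0.997059 = 2.829462.
Step 5: Under H0, H ~ chi^2(3); p-value = 0.418673.
Step 6: alpha = 0.05. fail to reject H0.

H = 2.8295, df = 3, p = 0.418673, fail to reject H0.


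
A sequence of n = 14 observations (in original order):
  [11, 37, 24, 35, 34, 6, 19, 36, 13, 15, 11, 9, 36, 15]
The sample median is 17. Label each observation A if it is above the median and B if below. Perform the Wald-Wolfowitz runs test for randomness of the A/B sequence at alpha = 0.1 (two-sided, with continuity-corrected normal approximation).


Step 1: Compute median = 17; label A = above, B = below.
Labels in order: BAAAABAABBBBAB  (n_A = 7, n_B = 7)
Step 2: Count runs R = 7.
Step 3: Under H0 (random ordering), E[R] = 2*n_A*n_B/(n_A+n_B) + 1 = 2*7*7/14 + 1 = 8.0000.
        Var[R] = 2*n_A*n_B*(2*n_A*n_B - n_A - n_B) / ((n_A+n_B)^2 * (n_A+n_B-1)) = 8232/2548 = 3.2308.
        SD[R] = 1.7974.
Step 4: Continuity-corrected z = (R + 0.5 - E[R]) / SD[R] = (7 + 0.5 - 8.0000) / 1.7974 = -0.2782.
Step 5: Two-sided p-value via normal approximation = 2*(1 - Phi(|z|)) = 0.780879.
Step 6: alpha = 0.1. fail to reject H0.

R = 7, z = -0.2782, p = 0.780879, fail to reject H0.


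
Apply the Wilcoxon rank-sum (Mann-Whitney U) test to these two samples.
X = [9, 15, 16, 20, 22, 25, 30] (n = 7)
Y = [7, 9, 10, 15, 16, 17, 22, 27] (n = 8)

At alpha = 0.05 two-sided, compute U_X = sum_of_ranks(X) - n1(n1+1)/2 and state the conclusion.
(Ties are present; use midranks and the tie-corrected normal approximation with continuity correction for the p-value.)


Step 1: Combine and sort all 15 observations; assign midranks.
sorted (value, group): (7,Y), (9,X), (9,Y), (10,Y), (15,X), (15,Y), (16,X), (16,Y), (17,Y), (20,X), (22,X), (22,Y), (25,X), (27,Y), (30,X)
ranks: 7->1, 9->2.5, 9->2.5, 10->4, 15->5.5, 15->5.5, 16->7.5, 16->7.5, 17->9, 20->10, 22->11.5, 22->11.5, 25->13, 27->14, 30->15
Step 2: Rank sum for X: R1 = 2.5 + 5.5 + 7.5 + 10 + 11.5 + 13 + 15 = 65.
Step 3: U_X = R1 - n1(n1+1)/2 = 65 - 7*8/2 = 65 - 28 = 37.
       U_Y = n1*n2 - U_X = 56 - 37 = 19.
Step 4: Ties are present, so use the tie-corrected normal approximation (with continuity correction) for the p-value.
Step 5: p-value = 0.323537; compare to alpha = 0.05. fail to reject H0.

U_X = 37, p = 0.323537, fail to reject H0 at alpha = 0.05.


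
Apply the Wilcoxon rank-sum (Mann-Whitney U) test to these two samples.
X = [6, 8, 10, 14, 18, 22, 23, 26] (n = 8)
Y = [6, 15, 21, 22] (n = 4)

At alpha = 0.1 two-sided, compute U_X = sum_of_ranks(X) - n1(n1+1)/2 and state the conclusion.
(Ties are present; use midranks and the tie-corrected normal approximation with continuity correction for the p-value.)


Step 1: Combine and sort all 12 observations; assign midranks.
sorted (value, group): (6,X), (6,Y), (8,X), (10,X), (14,X), (15,Y), (18,X), (21,Y), (22,X), (22,Y), (23,X), (26,X)
ranks: 6->1.5, 6->1.5, 8->3, 10->4, 14->5, 15->6, 18->7, 21->8, 22->9.5, 22->9.5, 23->11, 26->12
Step 2: Rank sum for X: R1 = 1.5 + 3 + 4 + 5 + 7 + 9.5 + 11 + 12 = 53.
Step 3: U_X = R1 - n1(n1+1)/2 = 53 - 8*9/2 = 53 - 36 = 17.
       U_Y = n1*n2 - U_X = 32 - 17 = 15.
Step 4: Ties are present, so use the tie-corrected normal approximation (with continuity correction) for the p-value.
Step 5: p-value = 0.932087; compare to alpha = 0.1. fail to reject H0.

U_X = 17, p = 0.932087, fail to reject H0 at alpha = 0.1.


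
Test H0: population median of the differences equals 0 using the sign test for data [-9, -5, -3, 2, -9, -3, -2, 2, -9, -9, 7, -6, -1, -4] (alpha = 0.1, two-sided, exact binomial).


Step 1: Discard zero differences. Original n = 14; n_eff = number of nonzero differences = 14.
Nonzero differences (with sign): -9, -5, -3, +2, -9, -3, -2, +2, -9, -9, +7, -6, -1, -4
Step 2: Count signs: positive = 3, negative = 11.
Step 3: Under H0: P(positive) = 0.5, so the number of positives S ~ Bin(14, 0.5).
Step 4: Two-sided exact p-value = sum of Bin(14,0.5) probabilities at or below the observed probability = 0.057373.
Step 5: alpha = 0.1. reject H0.

n_eff = 14, pos = 3, neg = 11, p = 0.057373, reject H0.


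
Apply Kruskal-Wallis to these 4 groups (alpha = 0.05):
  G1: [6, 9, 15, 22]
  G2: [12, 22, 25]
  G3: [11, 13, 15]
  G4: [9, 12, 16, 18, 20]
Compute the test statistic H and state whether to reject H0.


Step 1: Combine all N = 15 observations and assign midranks.
sorted (value, group, rank): (6,G1,1), (9,G1,2.5), (9,G4,2.5), (11,G3,4), (12,G2,5.5), (12,G4,5.5), (13,G3,7), (15,G1,8.5), (15,G3,8.5), (16,G4,10), (18,G4,11), (20,G4,12), (22,G1,13.5), (22,G2,13.5), (25,G2,15)
Step 2: Sum ranks within each group.
R_1 = 25.5 (n_1 = 4)
R_2 = 34 (n_2 = 3)
R_3 = 19.5 (n_3 = 3)
R_4 = 41 (n_4 = 5)
Step 3: H = 12/(N(N+1)) * sum(R_i^2/n_i) - 3(N+1)
     = 12/(15*16) * (25.5^2/4 + 34^2/3 + 19.5^2/3 + 41^2/5) - 3*16
     = 0.050000 * 1010.85 - 48
     = 2.542292.
Step 4: Ties present; correction factor C = 1 - 24/(15^3 - 15) = 0.992857. Corrected H = 2.542292 / 0.992857 = 2.560582.
Step 5: Under H0, H ~ chi^2(3); p-value = 0.464442.
Step 6: alpha = 0.05. fail to reject H0.

H = 2.5606, df = 3, p = 0.464442, fail to reject H0.


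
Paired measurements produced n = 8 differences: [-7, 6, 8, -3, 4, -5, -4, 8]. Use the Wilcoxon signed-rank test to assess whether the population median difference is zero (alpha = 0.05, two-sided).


Step 1: Drop any zero differences (none here) and take |d_i|.
|d| = [7, 6, 8, 3, 4, 5, 4, 8]
Step 2: Midrank |d_i| (ties get averaged ranks).
ranks: |7|->6, |6|->5, |8|->7.5, |3|->1, |4|->2.5, |5|->4, |4|->2.5, |8|->7.5
Step 3: Attach original signs; sum ranks with positive sign and with negative sign.
W+ = 5 + 7.5 + 2.5 + 7.5 = 22.5
W- = 6 + 1 + 4 + 2.5 = 13.5
(Check: W+ + W- = 36 should equal n(n+1)/2 = 36.)
Step 4: Test statistic W = min(W+, W-) = 13.5.
Step 5: Ties in |d|, so use the tie-corrected normal approximation.
        E[W] = n(n+1)/4 = 8*9/4 = 18.
        Tie groups: |d|=4 (t=2), |d|=8 (t=2); sum(t^3 - t) = 12.
        Var[W] = n(n+1)(2n+1)/24 - sum(t^3-t)/48 = 1224/24 - 12/48 = 50.75.
        z = (W - E[W]) / sqrt(Var[W]) = (13.5 - 18) / 7.1239 = -0.6317.
        Two-sided p = 2*Phi(z) = 0.527599.
Step 6: alpha = 0.05. fail to reject H0.

W+ = 22.5, W- = 13.5, W = min = 13.5, p = 0.527599, fail to reject H0.


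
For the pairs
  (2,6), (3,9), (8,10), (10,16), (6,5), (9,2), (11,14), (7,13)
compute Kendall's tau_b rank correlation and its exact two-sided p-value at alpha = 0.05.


Step 1: Enumerate the 28 unordered pairs (i,j) with i<j and classify each by sign(x_j-x_i) * sign(y_j-y_i).
  (1,2):dx=+1,dy=+3->C; (1,3):dx=+6,dy=+4->C; (1,4):dx=+8,dy=+10->C; (1,5):dx=+4,dy=-1->D
  (1,6):dx=+7,dy=-4->D; (1,7):dx=+9,dy=+8->C; (1,8):dx=+5,dy=+7->C; (2,3):dx=+5,dy=+1->C
  (2,4):dx=+7,dy=+7->C; (2,5):dx=+3,dy=-4->D; (2,6):dx=+6,dy=-7->D; (2,7):dx=+8,dy=+5->C
  (2,8):dx=+4,dy=+4->C; (3,4):dx=+2,dy=+6->C; (3,5):dx=-2,dy=-5->C; (3,6):dx=+1,dy=-8->D
  (3,7):dx=+3,dy=+4->C; (3,8):dx=-1,dy=+3->D; (4,5):dx=-4,dy=-11->C; (4,6):dx=-1,dy=-14->C
  (4,7):dx=+1,dy=-2->D; (4,8):dx=-3,dy=-3->C; (5,6):dx=+3,dy=-3->D; (5,7):dx=+5,dy=+9->C
  (5,8):dx=+1,dy=+8->C; (6,7):dx=+2,dy=+12->C; (6,8):dx=-2,dy=+11->D; (7,8):dx=-4,dy=-1->C
Step 2: C = 19, D = 9, total pairs = 28.
Step 3: tau = (C - D)/(n(n-1)/2) = (19 - 9)/28 = 0.357143.
Step 4: Exact two-sided p-value (enumerate n! = 40320 permutations of y under H0): p = 0.275099.
Step 5: alpha = 0.05. fail to reject H0.

tau_b = 0.3571 (C=19, D=9), p = 0.275099, fail to reject H0.


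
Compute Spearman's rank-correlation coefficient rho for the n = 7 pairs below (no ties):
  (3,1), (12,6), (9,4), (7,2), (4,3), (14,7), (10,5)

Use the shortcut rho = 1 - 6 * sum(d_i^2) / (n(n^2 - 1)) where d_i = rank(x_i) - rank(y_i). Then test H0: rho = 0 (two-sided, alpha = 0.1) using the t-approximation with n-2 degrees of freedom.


Step 1: Rank x and y separately (midranks; no ties here).
rank(x): 3->1, 12->6, 9->4, 7->3, 4->2, 14->7, 10->5
rank(y): 1->1, 6->6, 4->4, 2->2, 3->3, 7->7, 5->5
Step 2: d_i = R_x(i) - R_y(i); compute d_i^2.
  (1-1)^2=0, (6-6)^2=0, (4-4)^2=0, (3-2)^2=1, (2-3)^2=1, (7-7)^2=0, (5-5)^2=0
sum(d^2) = 2.
Step 3: rho = 1 - 6*2 / (7*(7^2 - 1)) = 1 - 12/336 = 0.964286.
Step 4: Under H0, t = rho * sqrt((n-2)/(1-rho^2)) = 8.1408 ~ t(5).
Step 5: Two-sided p-value from the t-distribution with 5 df = 0.000454.
Step 6: alpha = 0.1. reject H0.

rho = 0.9643, p = 0.000454, reject H0 at alpha = 0.1.


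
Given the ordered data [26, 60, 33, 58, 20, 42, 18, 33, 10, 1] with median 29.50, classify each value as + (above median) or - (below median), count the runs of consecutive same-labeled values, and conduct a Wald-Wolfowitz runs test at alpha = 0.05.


Step 1: Compute median = 29.50; label A = above, B = below.
Labels in order: BAAABABABB  (n_A = 5, n_B = 5)
Step 2: Count runs R = 7.
Step 3: Under H0 (random ordering), E[R] = 2*n_A*n_B/(n_A+n_B) + 1 = 2*5*5/10 + 1 = 6.0000.
        Var[R] = 2*n_A*n_B*(2*n_A*n_B - n_A - n_B) / ((n_A+n_B)^2 * (n_A+n_B-1)) = 2000/900 = 2.2222.
        SD[R] = 1.4907.
Step 4: Continuity-corrected z = (R - 0.5 - E[R]) / SD[R] = (7 - 0.5 - 6.0000) / 1.4907 = 0.3354.
Step 5: Two-sided p-value via normal approximation = 2*(1 - Phi(|z|)) = 0.737316.
Step 6: alpha = 0.05. fail to reject H0.

R = 7, z = 0.3354, p = 0.737316, fail to reject H0.


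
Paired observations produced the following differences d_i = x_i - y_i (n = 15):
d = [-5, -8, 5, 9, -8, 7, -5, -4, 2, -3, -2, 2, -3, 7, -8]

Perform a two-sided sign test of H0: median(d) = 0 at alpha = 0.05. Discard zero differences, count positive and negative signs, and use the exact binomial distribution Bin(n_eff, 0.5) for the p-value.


Step 1: Discard zero differences. Original n = 15; n_eff = number of nonzero differences = 15.
Nonzero differences (with sign): -5, -8, +5, +9, -8, +7, -5, -4, +2, -3, -2, +2, -3, +7, -8
Step 2: Count signs: positive = 6, negative = 9.
Step 3: Under H0: P(positive) = 0.5, so the number of positives S ~ Bin(15, 0.5).
Step 4: Two-sided exact p-value = sum of Bin(15,0.5) probabilities at or below the observed probability = 0.607239.
Step 5: alpha = 0.05. fail to reject H0.

n_eff = 15, pos = 6, neg = 9, p = 0.607239, fail to reject H0.


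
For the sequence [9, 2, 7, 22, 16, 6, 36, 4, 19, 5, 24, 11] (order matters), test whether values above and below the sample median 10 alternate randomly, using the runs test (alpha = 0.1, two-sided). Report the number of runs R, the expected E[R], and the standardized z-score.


Step 1: Compute median = 10; label A = above, B = below.
Labels in order: BBBAABABABAA  (n_A = 6, n_B = 6)
Step 2: Count runs R = 8.
Step 3: Under H0 (random ordering), E[R] = 2*n_A*n_B/(n_A+n_B) + 1 = 2*6*6/12 + 1 = 7.0000.
        Var[R] = 2*n_A*n_B*(2*n_A*n_B - n_A - n_B) / ((n_A+n_B)^2 * (n_A+n_B-1)) = 4320/1584 = 2.7273.
        SD[R] = 1.6514.
Step 4: Continuity-corrected z = (R - 0.5 - E[R]) / SD[R] = (8 - 0.5 - 7.0000) / 1.6514 = 0.3028.
Step 5: Two-sided p-value via normal approximation = 2*(1 - Phi(|z|)) = 0.762069.
Step 6: alpha = 0.1. fail to reject H0.

R = 8, z = 0.3028, p = 0.762069, fail to reject H0.


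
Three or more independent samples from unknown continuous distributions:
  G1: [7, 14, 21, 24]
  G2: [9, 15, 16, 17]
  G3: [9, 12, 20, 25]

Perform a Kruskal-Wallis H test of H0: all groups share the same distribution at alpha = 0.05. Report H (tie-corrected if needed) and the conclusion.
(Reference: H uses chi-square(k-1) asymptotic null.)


Step 1: Combine all N = 12 observations and assign midranks.
sorted (value, group, rank): (7,G1,1), (9,G2,2.5), (9,G3,2.5), (12,G3,4), (14,G1,5), (15,G2,6), (16,G2,7), (17,G2,8), (20,G3,9), (21,G1,10), (24,G1,11), (25,G3,12)
Step 2: Sum ranks within each group.
R_1 = 27 (n_1 = 4)
R_2 = 23.5 (n_2 = 4)
R_3 = 27.5 (n_3 = 4)
Step 3: H = 12/(N(N+1)) * sum(R_i^2/n_i) - 3(N+1)
     = 12/(12*13) * (27^2/4 + 23.5^2/4 + 27.5^2/4) - 3*13
     = 0.076923 * 509.375 - 39
     = 0.182692.
Step 4: Ties present; correction factor C = 1 - 6/(12^3 - 12) = 0.996503. Corrected H = 0.182692 / 0.996503 = 0.183333.
Step 5: Under H0, H ~ chi^2(2); p-value = 0.912409.
Step 6: alpha = 0.05. fail to reject H0.

H = 0.1833, df = 2, p = 0.912409, fail to reject H0.


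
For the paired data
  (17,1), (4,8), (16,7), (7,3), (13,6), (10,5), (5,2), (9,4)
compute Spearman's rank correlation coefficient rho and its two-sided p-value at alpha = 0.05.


Step 1: Rank x and y separately (midranks; no ties here).
rank(x): 17->8, 4->1, 16->7, 7->3, 13->6, 10->5, 5->2, 9->4
rank(y): 1->1, 8->8, 7->7, 3->3, 6->6, 5->5, 2->2, 4->4
Step 2: d_i = R_x(i) - R_y(i); compute d_i^2.
  (8-1)^2=49, (1-8)^2=49, (7-7)^2=0, (3-3)^2=0, (6-6)^2=0, (5-5)^2=0, (2-2)^2=0, (4-4)^2=0
sum(d^2) = 98.
Step 3: rho = 1 - 6*98 / (8*(8^2 - 1)) = 1 - 588/504 = -0.166667.
Step 4: Under H0, t = rho * sqrt((n-2)/(1-rho^2)) = -0.4140 ~ t(6).
Step 5: Two-sided p-value from the t-distribution with 6 df = 0.693239.
Step 6: alpha = 0.05. fail to reject H0.

rho = -0.1667, p = 0.693239, fail to reject H0 at alpha = 0.05.


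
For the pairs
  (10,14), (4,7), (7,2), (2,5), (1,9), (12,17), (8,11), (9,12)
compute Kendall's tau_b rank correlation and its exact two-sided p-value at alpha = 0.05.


Step 1: Enumerate the 28 unordered pairs (i,j) with i<j and classify each by sign(x_j-x_i) * sign(y_j-y_i).
  (1,2):dx=-6,dy=-7->C; (1,3):dx=-3,dy=-12->C; (1,4):dx=-8,dy=-9->C; (1,5):dx=-9,dy=-5->C
  (1,6):dx=+2,dy=+3->C; (1,7):dx=-2,dy=-3->C; (1,8):dx=-1,dy=-2->C; (2,3):dx=+3,dy=-5->D
  (2,4):dx=-2,dy=-2->C; (2,5):dx=-3,dy=+2->D; (2,6):dx=+8,dy=+10->C; (2,7):dx=+4,dy=+4->C
  (2,8):dx=+5,dy=+5->C; (3,4):dx=-5,dy=+3->D; (3,5):dx=-6,dy=+7->D; (3,6):dx=+5,dy=+15->C
  (3,7):dx=+1,dy=+9->C; (3,8):dx=+2,dy=+10->C; (4,5):dx=-1,dy=+4->D; (4,6):dx=+10,dy=+12->C
  (4,7):dx=+6,dy=+6->C; (4,8):dx=+7,dy=+7->C; (5,6):dx=+11,dy=+8->C; (5,7):dx=+7,dy=+2->C
  (5,8):dx=+8,dy=+3->C; (6,7):dx=-4,dy=-6->C; (6,8):dx=-3,dy=-5->C; (7,8):dx=+1,dy=+1->C
Step 2: C = 23, D = 5, total pairs = 28.
Step 3: tau = (C - D)/(n(n-1)/2) = (23 - 5)/28 = 0.642857.
Step 4: Exact two-sided p-value (enumerate n! = 40320 permutations of y under H0): p = 0.031151.
Step 5: alpha = 0.05. reject H0.

tau_b = 0.6429 (C=23, D=5), p = 0.031151, reject H0.


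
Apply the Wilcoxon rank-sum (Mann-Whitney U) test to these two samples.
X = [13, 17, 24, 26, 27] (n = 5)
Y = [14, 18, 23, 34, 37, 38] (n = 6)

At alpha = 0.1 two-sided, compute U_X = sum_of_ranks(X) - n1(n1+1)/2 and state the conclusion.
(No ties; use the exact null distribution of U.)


Step 1: Combine and sort all 11 observations; assign midranks.
sorted (value, group): (13,X), (14,Y), (17,X), (18,Y), (23,Y), (24,X), (26,X), (27,X), (34,Y), (37,Y), (38,Y)
ranks: 13->1, 14->2, 17->3, 18->4, 23->5, 24->6, 26->7, 27->8, 34->9, 37->10, 38->11
Step 2: Rank sum for X: R1 = 1 + 3 + 6 + 7 + 8 = 25.
Step 3: U_X = R1 - n1(n1+1)/2 = 25 - 5*6/2 = 25 - 15 = 10.
       U_Y = n1*n2 - U_X = 30 - 10 = 20.
Step 4: No ties, so the exact null distribution of U (based on enumerating the C(11,5) = 462 equally likely rank assignments) gives the two-sided p-value.
Step 5: p-value = 0.428571; compare to alpha = 0.1. fail to reject H0.

U_X = 10, p = 0.428571, fail to reject H0 at alpha = 0.1.


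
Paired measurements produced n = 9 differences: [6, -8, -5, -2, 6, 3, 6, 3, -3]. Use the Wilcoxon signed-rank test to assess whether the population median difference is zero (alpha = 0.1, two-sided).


Step 1: Drop any zero differences (none here) and take |d_i|.
|d| = [6, 8, 5, 2, 6, 3, 6, 3, 3]
Step 2: Midrank |d_i| (ties get averaged ranks).
ranks: |6|->7, |8|->9, |5|->5, |2|->1, |6|->7, |3|->3, |6|->7, |3|->3, |3|->3
Step 3: Attach original signs; sum ranks with positive sign and with negative sign.
W+ = 7 + 7 + 3 + 7 + 3 = 27
W- = 9 + 5 + 1 + 3 = 18
(Check: W+ + W- = 45 should equal n(n+1)/2 = 45.)
Step 4: Test statistic W = min(W+, W-) = 18.
Step 5: Ties in |d|, so use the tie-corrected normal approximation.
        E[W] = n(n+1)/4 = 9*10/4 = 22.5.
        Tie groups: |d|=3 (t=3), |d|=6 (t=3); sum(t^3 - t) = 48.
        Var[W] = n(n+1)(2n+1)/24 - sum(t^3-t)/48 = 1710/24 - 48/48 = 70.25.
        z = (W - E[W]) / sqrt(Var[W]) = (18 - 22.5) / 8.3815 = -0.5369.
        Two-sided p = 2*Phi(z) = 0.591340.
Step 6: alpha = 0.1. fail to reject H0.

W+ = 27, W- = 18, W = min = 18, p = 0.591340, fail to reject H0.


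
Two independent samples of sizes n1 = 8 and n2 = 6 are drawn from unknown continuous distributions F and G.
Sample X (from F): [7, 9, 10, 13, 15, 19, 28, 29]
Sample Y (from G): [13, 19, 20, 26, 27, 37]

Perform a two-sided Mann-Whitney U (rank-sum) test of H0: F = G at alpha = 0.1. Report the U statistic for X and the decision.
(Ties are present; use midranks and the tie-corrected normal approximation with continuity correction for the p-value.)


Step 1: Combine and sort all 14 observations; assign midranks.
sorted (value, group): (7,X), (9,X), (10,X), (13,X), (13,Y), (15,X), (19,X), (19,Y), (20,Y), (26,Y), (27,Y), (28,X), (29,X), (37,Y)
ranks: 7->1, 9->2, 10->3, 13->4.5, 13->4.5, 15->6, 19->7.5, 19->7.5, 20->9, 26->10, 27->11, 28->12, 29->13, 37->14
Step 2: Rank sum for X: R1 = 1 + 2 + 3 + 4.5 + 6 + 7.5 + 12 + 13 = 49.
Step 3: U_X = R1 - n1(n1+1)/2 = 49 - 8*9/2 = 49 - 36 = 13.
       U_Y = n1*n2 - U_X = 48 - 13 = 35.
Step 4: Ties are present, so use the tie-corrected normal approximation (with continuity correction) for the p-value.
Step 5: p-value = 0.174295; compare to alpha = 0.1. fail to reject H0.

U_X = 13, p = 0.174295, fail to reject H0 at alpha = 0.1.


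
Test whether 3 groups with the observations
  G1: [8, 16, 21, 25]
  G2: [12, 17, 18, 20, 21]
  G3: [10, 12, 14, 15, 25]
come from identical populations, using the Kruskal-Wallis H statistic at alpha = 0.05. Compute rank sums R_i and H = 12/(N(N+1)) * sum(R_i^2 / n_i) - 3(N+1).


Step 1: Combine all N = 14 observations and assign midranks.
sorted (value, group, rank): (8,G1,1), (10,G3,2), (12,G2,3.5), (12,G3,3.5), (14,G3,5), (15,G3,6), (16,G1,7), (17,G2,8), (18,G2,9), (20,G2,10), (21,G1,11.5), (21,G2,11.5), (25,G1,13.5), (25,G3,13.5)
Step 2: Sum ranks within each group.
R_1 = 33 (n_1 = 4)
R_2 = 42 (n_2 = 5)
R_3 = 30 (n_3 = 5)
Step 3: H = 12/(N(N+1)) * sum(R_i^2/n_i) - 3(N+1)
     = 12/(14*15) * (33^2/4 + 42^2/5 + 30^2/5) - 3*15
     = 0.057143 * 805.05 - 45
     = 1.002857.
Step 4: Ties present; correction factor C = 1 - 18/(14^3 - 14) = 0.993407. Corrected H = 1.002857 / 0.993407 = 1.009513.
Step 5: Under H0, H ~ chi^2(2); p-value = 0.603652.
Step 6: alpha = 0.05. fail to reject H0.

H = 1.0095, df = 2, p = 0.603652, fail to reject H0.


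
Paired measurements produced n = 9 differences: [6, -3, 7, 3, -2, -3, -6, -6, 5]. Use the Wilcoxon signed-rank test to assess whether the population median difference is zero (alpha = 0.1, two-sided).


Step 1: Drop any zero differences (none here) and take |d_i|.
|d| = [6, 3, 7, 3, 2, 3, 6, 6, 5]
Step 2: Midrank |d_i| (ties get averaged ranks).
ranks: |6|->7, |3|->3, |7|->9, |3|->3, |2|->1, |3|->3, |6|->7, |6|->7, |5|->5
Step 3: Attach original signs; sum ranks with positive sign and with negative sign.
W+ = 7 + 9 + 3 + 5 = 24
W- = 3 + 1 + 3 + 7 + 7 = 21
(Check: W+ + W- = 45 should equal n(n+1)/2 = 45.)
Step 4: Test statistic W = min(W+, W-) = 21.
Step 5: Ties in |d|, so use the tie-corrected normal approximation.
        E[W] = n(n+1)/4 = 9*10/4 = 22.5.
        Tie groups: |d|=3 (t=3), |d|=6 (t=3); sum(t^3 - t) = 48.
        Var[W] = n(n+1)(2n+1)/24 - sum(t^3-t)/48 = 1710/24 - 48/48 = 70.25.
        z = (W - E[W]) / sqrt(Var[W]) = (21 - 22.5) / 8.3815 = -0.1790.
        Two-sided p = 2*Phi(z) = 0.857965.
Step 6: alpha = 0.1. fail to reject H0.

W+ = 24, W- = 21, W = min = 21, p = 0.857965, fail to reject H0.


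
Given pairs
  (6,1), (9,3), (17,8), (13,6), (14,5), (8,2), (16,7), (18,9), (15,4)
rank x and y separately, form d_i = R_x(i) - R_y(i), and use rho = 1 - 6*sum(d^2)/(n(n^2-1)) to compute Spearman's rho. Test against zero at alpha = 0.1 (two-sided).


Step 1: Rank x and y separately (midranks; no ties here).
rank(x): 6->1, 9->3, 17->8, 13->4, 14->5, 8->2, 16->7, 18->9, 15->6
rank(y): 1->1, 3->3, 8->8, 6->6, 5->5, 2->2, 7->7, 9->9, 4->4
Step 2: d_i = R_x(i) - R_y(i); compute d_i^2.
  (1-1)^2=0, (3-3)^2=0, (8-8)^2=0, (4-6)^2=4, (5-5)^2=0, (2-2)^2=0, (7-7)^2=0, (9-9)^2=0, (6-4)^2=4
sum(d^2) = 8.
Step 3: rho = 1 - 6*8 / (9*(9^2 - 1)) = 1 - 48/720 = 0.933333.
Step 4: Under H0, t = rho * sqrt((n-2)/(1-rho^2)) = 6.8783 ~ t(7).
Step 5: Two-sided p-value from the t-distribution with 7 df = 0.000236.
Step 6: alpha = 0.1. reject H0.

rho = 0.9333, p = 0.000236, reject H0 at alpha = 0.1.


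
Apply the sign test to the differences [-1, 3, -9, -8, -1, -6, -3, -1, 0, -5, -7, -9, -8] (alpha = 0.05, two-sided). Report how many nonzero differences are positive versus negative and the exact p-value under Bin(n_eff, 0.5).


Step 1: Discard zero differences. Original n = 13; n_eff = number of nonzero differences = 12.
Nonzero differences (with sign): -1, +3, -9, -8, -1, -6, -3, -1, -5, -7, -9, -8
Step 2: Count signs: positive = 1, negative = 11.
Step 3: Under H0: P(positive) = 0.5, so the number of positives S ~ Bin(12, 0.5).
Step 4: Two-sided exact p-value = sum of Bin(12,0.5) probabilities at or below the observed probability = 0.006348.
Step 5: alpha = 0.05. reject H0.

n_eff = 12, pos = 1, neg = 11, p = 0.006348, reject H0.


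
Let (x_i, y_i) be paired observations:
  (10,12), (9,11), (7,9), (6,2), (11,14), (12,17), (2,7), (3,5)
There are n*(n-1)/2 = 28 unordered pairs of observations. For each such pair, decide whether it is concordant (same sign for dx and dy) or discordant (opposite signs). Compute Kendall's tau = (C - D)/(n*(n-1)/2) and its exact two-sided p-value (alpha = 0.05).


Step 1: Enumerate the 28 unordered pairs (i,j) with i<j and classify each by sign(x_j-x_i) * sign(y_j-y_i).
  (1,2):dx=-1,dy=-1->C; (1,3):dx=-3,dy=-3->C; (1,4):dx=-4,dy=-10->C; (1,5):dx=+1,dy=+2->C
  (1,6):dx=+2,dy=+5->C; (1,7):dx=-8,dy=-5->C; (1,8):dx=-7,dy=-7->C; (2,3):dx=-2,dy=-2->C
  (2,4):dx=-3,dy=-9->C; (2,5):dx=+2,dy=+3->C; (2,6):dx=+3,dy=+6->C; (2,7):dx=-7,dy=-4->C
  (2,8):dx=-6,dy=-6->C; (3,4):dx=-1,dy=-7->C; (3,5):dx=+4,dy=+5->C; (3,6):dx=+5,dy=+8->C
  (3,7):dx=-5,dy=-2->C; (3,8):dx=-4,dy=-4->C; (4,5):dx=+5,dy=+12->C; (4,6):dx=+6,dy=+15->C
  (4,7):dx=-4,dy=+5->D; (4,8):dx=-3,dy=+3->D; (5,6):dx=+1,dy=+3->C; (5,7):dx=-9,dy=-7->C
  (5,8):dx=-8,dy=-9->C; (6,7):dx=-10,dy=-10->C; (6,8):dx=-9,dy=-12->C; (7,8):dx=+1,dy=-2->D
Step 2: C = 25, D = 3, total pairs = 28.
Step 3: tau = (C - D)/(n(n-1)/2) = (25 - 3)/28 = 0.785714.
Step 4: Exact two-sided p-value (enumerate n! = 40320 permutations of y under H0): p = 0.005506.
Step 5: alpha = 0.05. reject H0.

tau_b = 0.7857 (C=25, D=3), p = 0.005506, reject H0.


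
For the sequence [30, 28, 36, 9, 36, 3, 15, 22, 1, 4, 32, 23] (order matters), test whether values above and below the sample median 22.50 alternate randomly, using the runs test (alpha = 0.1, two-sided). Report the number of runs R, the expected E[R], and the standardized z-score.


Step 1: Compute median = 22.50; label A = above, B = below.
Labels in order: AAABABBBBBAA  (n_A = 6, n_B = 6)
Step 2: Count runs R = 5.
Step 3: Under H0 (random ordering), E[R] = 2*n_A*n_B/(n_A+n_B) + 1 = 2*6*6/12 + 1 = 7.0000.
        Var[R] = 2*n_A*n_B*(2*n_A*n_B - n_A - n_B) / ((n_A+n_B)^2 * (n_A+n_B-1)) = 4320/1584 = 2.7273.
        SD[R] = 1.6514.
Step 4: Continuity-corrected z = (R + 0.5 - E[R]) / SD[R] = (5 + 0.5 - 7.0000) / 1.6514 = -0.9083.
Step 5: Two-sided p-value via normal approximation = 2*(1 - Phi(|z|)) = 0.363722.
Step 6: alpha = 0.1. fail to reject H0.

R = 5, z = -0.9083, p = 0.363722, fail to reject H0.


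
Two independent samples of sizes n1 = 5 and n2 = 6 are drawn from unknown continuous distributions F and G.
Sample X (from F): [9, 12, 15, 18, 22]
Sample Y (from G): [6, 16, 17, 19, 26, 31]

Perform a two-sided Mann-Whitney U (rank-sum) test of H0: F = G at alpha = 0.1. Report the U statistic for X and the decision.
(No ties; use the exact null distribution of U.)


Step 1: Combine and sort all 11 observations; assign midranks.
sorted (value, group): (6,Y), (9,X), (12,X), (15,X), (16,Y), (17,Y), (18,X), (19,Y), (22,X), (26,Y), (31,Y)
ranks: 6->1, 9->2, 12->3, 15->4, 16->5, 17->6, 18->7, 19->8, 22->9, 26->10, 31->11
Step 2: Rank sum for X: R1 = 2 + 3 + 4 + 7 + 9 = 25.
Step 3: U_X = R1 - n1(n1+1)/2 = 25 - 5*6/2 = 25 - 15 = 10.
       U_Y = n1*n2 - U_X = 30 - 10 = 20.
Step 4: No ties, so the exact null distribution of U (based on enumerating the C(11,5) = 462 equally likely rank assignments) gives the two-sided p-value.
Step 5: p-value = 0.428571; compare to alpha = 0.1. fail to reject H0.

U_X = 10, p = 0.428571, fail to reject H0 at alpha = 0.1.


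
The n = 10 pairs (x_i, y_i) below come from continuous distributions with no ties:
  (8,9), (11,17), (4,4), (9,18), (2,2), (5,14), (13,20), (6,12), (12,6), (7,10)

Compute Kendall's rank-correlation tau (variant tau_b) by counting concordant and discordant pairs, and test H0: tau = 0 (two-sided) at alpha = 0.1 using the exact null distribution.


Step 1: Enumerate the 45 unordered pairs (i,j) with i<j and classify each by sign(x_j-x_i) * sign(y_j-y_i).
  (1,2):dx=+3,dy=+8->C; (1,3):dx=-4,dy=-5->C; (1,4):dx=+1,dy=+9->C; (1,5):dx=-6,dy=-7->C
  (1,6):dx=-3,dy=+5->D; (1,7):dx=+5,dy=+11->C; (1,8):dx=-2,dy=+3->D; (1,9):dx=+4,dy=-3->D
  (1,10):dx=-1,dy=+1->D; (2,3):dx=-7,dy=-13->C; (2,4):dx=-2,dy=+1->D; (2,5):dx=-9,dy=-15->C
  (2,6):dx=-6,dy=-3->C; (2,7):dx=+2,dy=+3->C; (2,8):dx=-5,dy=-5->C; (2,9):dx=+1,dy=-11->D
  (2,10):dx=-4,dy=-7->C; (3,4):dx=+5,dy=+14->C; (3,5):dx=-2,dy=-2->C; (3,6):dx=+1,dy=+10->C
  (3,7):dx=+9,dy=+16->C; (3,8):dx=+2,dy=+8->C; (3,9):dx=+8,dy=+2->C; (3,10):dx=+3,dy=+6->C
  (4,5):dx=-7,dy=-16->C; (4,6):dx=-4,dy=-4->C; (4,7):dx=+4,dy=+2->C; (4,8):dx=-3,dy=-6->C
  (4,9):dx=+3,dy=-12->D; (4,10):dx=-2,dy=-8->C; (5,6):dx=+3,dy=+12->C; (5,7):dx=+11,dy=+18->C
  (5,8):dx=+4,dy=+10->C; (5,9):dx=+10,dy=+4->C; (5,10):dx=+5,dy=+8->C; (6,7):dx=+8,dy=+6->C
  (6,8):dx=+1,dy=-2->D; (6,9):dx=+7,dy=-8->D; (6,10):dx=+2,dy=-4->D; (7,8):dx=-7,dy=-8->C
  (7,9):dx=-1,dy=-14->C; (7,10):dx=-6,dy=-10->C; (8,9):dx=+6,dy=-6->D; (8,10):dx=+1,dy=-2->D
  (9,10):dx=-5,dy=+4->D
Step 2: C = 32, D = 13, total pairs = 45.
Step 3: tau = (C - D)/(n(n-1)/2) = (32 - 13)/45 = 0.422222.
Step 4: Exact two-sided p-value (enumerate n! = 3628800 permutations of y under H0): p = 0.108313.
Step 5: alpha = 0.1. fail to reject H0.

tau_b = 0.4222 (C=32, D=13), p = 0.108313, fail to reject H0.


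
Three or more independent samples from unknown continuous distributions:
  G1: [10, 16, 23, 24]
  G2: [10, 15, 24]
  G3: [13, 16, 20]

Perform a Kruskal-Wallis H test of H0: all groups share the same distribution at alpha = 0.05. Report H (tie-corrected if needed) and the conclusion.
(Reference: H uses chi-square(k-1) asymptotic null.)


Step 1: Combine all N = 10 observations and assign midranks.
sorted (value, group, rank): (10,G1,1.5), (10,G2,1.5), (13,G3,3), (15,G2,4), (16,G1,5.5), (16,G3,5.5), (20,G3,7), (23,G1,8), (24,G1,9.5), (24,G2,9.5)
Step 2: Sum ranks within each group.
R_1 = 24.5 (n_1 = 4)
R_2 = 15 (n_2 = 3)
R_3 = 15.5 (n_3 = 3)
Step 3: H = 12/(N(N+1)) * sum(R_i^2/n_i) - 3(N+1)
     = 12/(10*11) * (24.5^2/4 + 15^2/3 + 15.5^2/3) - 3*11
     = 0.109091 * 305.146 - 33
     = 0.288636.
Step 4: Ties present; correction factor C = 1 - 18/(10^3 - 10) = 0.981818. Corrected H = 0.288636 / 0.981818 = 0.293981.
Step 5: Under H0, H ~ chi^2(2); p-value = 0.863302.
Step 6: alpha = 0.05. fail to reject H0.

H = 0.2940, df = 2, p = 0.863302, fail to reject H0.


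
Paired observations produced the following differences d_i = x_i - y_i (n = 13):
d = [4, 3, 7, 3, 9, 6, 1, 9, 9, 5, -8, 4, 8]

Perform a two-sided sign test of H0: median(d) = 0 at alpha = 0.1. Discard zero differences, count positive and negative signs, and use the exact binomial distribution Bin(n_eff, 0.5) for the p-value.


Step 1: Discard zero differences. Original n = 13; n_eff = number of nonzero differences = 13.
Nonzero differences (with sign): +4, +3, +7, +3, +9, +6, +1, +9, +9, +5, -8, +4, +8
Step 2: Count signs: positive = 12, negative = 1.
Step 3: Under H0: P(positive) = 0.5, so the number of positives S ~ Bin(13, 0.5).
Step 4: Two-sided exact p-value = sum of Bin(13,0.5) probabilities at or below the observed probability = 0.003418.
Step 5: alpha = 0.1. reject H0.

n_eff = 13, pos = 12, neg = 1, p = 0.003418, reject H0.


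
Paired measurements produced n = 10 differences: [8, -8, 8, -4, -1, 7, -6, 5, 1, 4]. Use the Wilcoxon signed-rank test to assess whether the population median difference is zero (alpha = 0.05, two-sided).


Step 1: Drop any zero differences (none here) and take |d_i|.
|d| = [8, 8, 8, 4, 1, 7, 6, 5, 1, 4]
Step 2: Midrank |d_i| (ties get averaged ranks).
ranks: |8|->9, |8|->9, |8|->9, |4|->3.5, |1|->1.5, |7|->7, |6|->6, |5|->5, |1|->1.5, |4|->3.5
Step 3: Attach original signs; sum ranks with positive sign and with negative sign.
W+ = 9 + 9 + 7 + 5 + 1.5 + 3.5 = 35
W- = 9 + 3.5 + 1.5 + 6 = 20
(Check: W+ + W- = 55 should equal n(n+1)/2 = 55.)
Step 4: Test statistic W = min(W+, W-) = 20.
Step 5: Ties in |d|, so use the tie-corrected normal approximation.
        E[W] = n(n+1)/4 = 10*11/4 = 27.5.
        Tie groups: |d|=1 (t=2), |d|=4 (t=2), |d|=8 (t=3); sum(t^3 - t) = 36.
        Var[W] = n(n+1)(2n+1)/24 - sum(t^3-t)/48 = 2310/24 - 36/48 = 95.5.
        z = (W - E[W]) / sqrt(Var[W]) = (20 - 27.5) / 9.7724 = -0.7675.
        Two-sided p = 2*Phi(z) = 0.442804.
Step 6: alpha = 0.05. fail to reject H0.

W+ = 35, W- = 20, W = min = 20, p = 0.442804, fail to reject H0.


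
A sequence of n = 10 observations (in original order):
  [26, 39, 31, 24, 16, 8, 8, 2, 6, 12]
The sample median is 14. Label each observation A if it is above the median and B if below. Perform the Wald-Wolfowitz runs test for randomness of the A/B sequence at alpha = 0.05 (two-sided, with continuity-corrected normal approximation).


Step 1: Compute median = 14; label A = above, B = below.
Labels in order: AAAAABBBBB  (n_A = 5, n_B = 5)
Step 2: Count runs R = 2.
Step 3: Under H0 (random ordering), E[R] = 2*n_A*n_B/(n_A+n_B) + 1 = 2*5*5/10 + 1 = 6.0000.
        Var[R] = 2*n_A*n_B*(2*n_A*n_B - n_A - n_B) / ((n_A+n_B)^2 * (n_A+n_B-1)) = 2000/900 = 2.2222.
        SD[R] = 1.4907.
Step 4: Continuity-corrected z = (R + 0.5 - E[R]) / SD[R] = (2 + 0.5 - 6.0000) / 1.4907 = -2.3479.
Step 5: Two-sided p-value via normal approximation = 2*(1 - Phi(|z|)) = 0.018881.
Step 6: alpha = 0.05. reject H0.

R = 2, z = -2.3479, p = 0.018881, reject H0.


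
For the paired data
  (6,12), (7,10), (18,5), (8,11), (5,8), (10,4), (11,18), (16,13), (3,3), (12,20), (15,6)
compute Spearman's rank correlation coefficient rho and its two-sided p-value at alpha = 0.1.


Step 1: Rank x and y separately (midranks; no ties here).
rank(x): 6->3, 7->4, 18->11, 8->5, 5->2, 10->6, 11->7, 16->10, 3->1, 12->8, 15->9
rank(y): 12->8, 10->6, 5->3, 11->7, 8->5, 4->2, 18->10, 13->9, 3->1, 20->11, 6->4
Step 2: d_i = R_x(i) - R_y(i); compute d_i^2.
  (3-8)^2=25, (4-6)^2=4, (11-3)^2=64, (5-7)^2=4, (2-5)^2=9, (6-2)^2=16, (7-10)^2=9, (10-9)^2=1, (1-1)^2=0, (8-11)^2=9, (9-4)^2=25
sum(d^2) = 166.
Step 3: rho = 1 - 6*166 / (11*(11^2 - 1)) = 1 - 996/1320 = 0.245455.
Step 4: Under H0, t = rho * sqrt((n-2)/(1-rho^2)) = 0.7596 ~ t(9).
Step 5: Two-sided p-value from the t-distribution with 9 df = 0.466922.
Step 6: alpha = 0.1. fail to reject H0.

rho = 0.2455, p = 0.466922, fail to reject H0 at alpha = 0.1.


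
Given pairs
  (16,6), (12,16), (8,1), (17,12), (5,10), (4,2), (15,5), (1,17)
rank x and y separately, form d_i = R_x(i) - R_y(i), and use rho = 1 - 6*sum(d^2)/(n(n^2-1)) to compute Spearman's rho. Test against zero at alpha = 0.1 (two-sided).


Step 1: Rank x and y separately (midranks; no ties here).
rank(x): 16->7, 12->5, 8->4, 17->8, 5->3, 4->2, 15->6, 1->1
rank(y): 6->4, 16->7, 1->1, 12->6, 10->5, 2->2, 5->3, 17->8
Step 2: d_i = R_x(i) - R_y(i); compute d_i^2.
  (7-4)^2=9, (5-7)^2=4, (4-1)^2=9, (8-6)^2=4, (3-5)^2=4, (2-2)^2=0, (6-3)^2=9, (1-8)^2=49
sum(d^2) = 88.
Step 3: rho = 1 - 6*88 / (8*(8^2 - 1)) = 1 - 528/504 = -0.047619.
Step 4: Under H0, t = rho * sqrt((n-2)/(1-rho^2)) = -0.1168 ~ t(6).
Step 5: Two-sided p-value from the t-distribution with 6 df = 0.910849.
Step 6: alpha = 0.1. fail to reject H0.

rho = -0.0476, p = 0.910849, fail to reject H0 at alpha = 0.1.


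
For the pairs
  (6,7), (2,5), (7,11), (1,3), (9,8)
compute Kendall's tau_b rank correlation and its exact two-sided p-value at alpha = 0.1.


Step 1: Enumerate the 10 unordered pairs (i,j) with i<j and classify each by sign(x_j-x_i) * sign(y_j-y_i).
  (1,2):dx=-4,dy=-2->C; (1,3):dx=+1,dy=+4->C; (1,4):dx=-5,dy=-4->C; (1,5):dx=+3,dy=+1->C
  (2,3):dx=+5,dy=+6->C; (2,4):dx=-1,dy=-2->C; (2,5):dx=+7,dy=+3->C; (3,4):dx=-6,dy=-8->C
  (3,5):dx=+2,dy=-3->D; (4,5):dx=+8,dy=+5->C
Step 2: C = 9, D = 1, total pairs = 10.
Step 3: tau = (C - D)/(n(n-1)/2) = (9 - 1)/10 = 0.800000.
Step 4: Exact two-sided p-value (enumerate n! = 120 permutations of y under H0): p = 0.083333.
Step 5: alpha = 0.1. reject H0.

tau_b = 0.8000 (C=9, D=1), p = 0.083333, reject H0.


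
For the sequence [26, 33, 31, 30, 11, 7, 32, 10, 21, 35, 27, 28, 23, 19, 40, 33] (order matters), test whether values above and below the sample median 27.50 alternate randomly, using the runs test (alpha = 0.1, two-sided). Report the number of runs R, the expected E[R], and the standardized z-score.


Step 1: Compute median = 27.50; label A = above, B = below.
Labels in order: BAAABBABBABABBAA  (n_A = 8, n_B = 8)
Step 2: Count runs R = 10.
Step 3: Under H0 (random ordering), E[R] = 2*n_A*n_B/(n_A+n_B) + 1 = 2*8*8/16 + 1 = 9.0000.
        Var[R] = 2*n_A*n_B*(2*n_A*n_B - n_A - n_B) / ((n_A+n_B)^2 * (n_A+n_B-1)) = 14336/3840 = 3.7333.
        SD[R] = 1.9322.
Step 4: Continuity-corrected z = (R - 0.5 - E[R]) / SD[R] = (10 - 0.5 - 9.0000) / 1.9322 = 0.2588.
Step 5: Two-sided p-value via normal approximation = 2*(1 - Phi(|z|)) = 0.795809.
Step 6: alpha = 0.1. fail to reject H0.

R = 10, z = 0.2588, p = 0.795809, fail to reject H0.


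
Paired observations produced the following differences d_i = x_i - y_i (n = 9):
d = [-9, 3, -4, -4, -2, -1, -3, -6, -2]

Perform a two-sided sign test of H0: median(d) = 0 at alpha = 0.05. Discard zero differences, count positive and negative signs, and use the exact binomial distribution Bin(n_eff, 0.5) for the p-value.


Step 1: Discard zero differences. Original n = 9; n_eff = number of nonzero differences = 9.
Nonzero differences (with sign): -9, +3, -4, -4, -2, -1, -3, -6, -2
Step 2: Count signs: positive = 1, negative = 8.
Step 3: Under H0: P(positive) = 0.5, so the number of positives S ~ Bin(9, 0.5).
Step 4: Two-sided exact p-value = sum of Bin(9,0.5) probabilities at or below the observed probability = 0.039062.
Step 5: alpha = 0.05. reject H0.

n_eff = 9, pos = 1, neg = 8, p = 0.039062, reject H0.


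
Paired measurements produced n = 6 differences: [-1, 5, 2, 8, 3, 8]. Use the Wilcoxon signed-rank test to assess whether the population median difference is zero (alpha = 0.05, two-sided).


Step 1: Drop any zero differences (none here) and take |d_i|.
|d| = [1, 5, 2, 8, 3, 8]
Step 2: Midrank |d_i| (ties get averaged ranks).
ranks: |1|->1, |5|->4, |2|->2, |8|->5.5, |3|->3, |8|->5.5
Step 3: Attach original signs; sum ranks with positive sign and with negative sign.
W+ = 4 + 2 + 5.5 + 3 + 5.5 = 20
W- = 1 = 1
(Check: W+ + W- = 21 should equal n(n+1)/2 = 21.)
Step 4: Test statistic W = min(W+, W-) = 1.
Step 5: Ties in |d|, so use the tie-corrected normal approximation.
        E[W] = n(n+1)/4 = 6*7/4 = 10.5.
        Tie groups: |d|=8 (t=2); sum(t^3 - t) = 6.
        Var[W] = n(n+1)(2n+1)/24 - sum(t^3-t)/48 = 546/24 - 6/48 = 22.625.
        z = (W - E[W]) / sqrt(Var[W]) = (1 - 10.5) / 4.7566 = -1.9972.
        Two-sided p = 2*Phi(z) = 0.045800.
Step 6: alpha = 0.05. reject H0.

W+ = 20, W- = 1, W = min = 1, p = 0.045800, reject H0.
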